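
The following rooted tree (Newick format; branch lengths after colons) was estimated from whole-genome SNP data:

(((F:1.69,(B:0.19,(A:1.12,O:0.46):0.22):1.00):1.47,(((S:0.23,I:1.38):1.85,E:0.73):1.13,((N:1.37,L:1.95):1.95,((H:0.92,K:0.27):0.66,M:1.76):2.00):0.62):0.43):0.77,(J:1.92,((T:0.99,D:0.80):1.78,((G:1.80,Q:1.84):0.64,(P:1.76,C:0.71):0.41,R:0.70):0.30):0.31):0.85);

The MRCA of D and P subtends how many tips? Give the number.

The MRCA of D and P is the node subtending ((T,D),((G,Q),(P,C),R)).
That clade contains 7 terminal taxa: C, D, G, P, Q, R, T.

7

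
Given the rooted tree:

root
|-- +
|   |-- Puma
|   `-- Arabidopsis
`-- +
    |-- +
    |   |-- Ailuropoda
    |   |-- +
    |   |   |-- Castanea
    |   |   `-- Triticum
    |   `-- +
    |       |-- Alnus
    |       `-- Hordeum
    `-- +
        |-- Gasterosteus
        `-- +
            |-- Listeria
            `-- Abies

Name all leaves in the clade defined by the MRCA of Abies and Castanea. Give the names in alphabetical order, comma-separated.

Tracing Abies: it sits inside (Listeria,Abies).
Tracing Castanea: it sits inside (Castanea,Triticum).
The smallest clade enclosing both is ((Ailuropoda,(Castanea,Triticum),(Alnus,Hordeum)),(Gasterosteus,(Listeria,Abies))); the answer is its 8 terminal taxa in alphabetical order.

Abies, Ailuropoda, Alnus, Castanea, Gasterosteus, Hordeum, Listeria, Triticum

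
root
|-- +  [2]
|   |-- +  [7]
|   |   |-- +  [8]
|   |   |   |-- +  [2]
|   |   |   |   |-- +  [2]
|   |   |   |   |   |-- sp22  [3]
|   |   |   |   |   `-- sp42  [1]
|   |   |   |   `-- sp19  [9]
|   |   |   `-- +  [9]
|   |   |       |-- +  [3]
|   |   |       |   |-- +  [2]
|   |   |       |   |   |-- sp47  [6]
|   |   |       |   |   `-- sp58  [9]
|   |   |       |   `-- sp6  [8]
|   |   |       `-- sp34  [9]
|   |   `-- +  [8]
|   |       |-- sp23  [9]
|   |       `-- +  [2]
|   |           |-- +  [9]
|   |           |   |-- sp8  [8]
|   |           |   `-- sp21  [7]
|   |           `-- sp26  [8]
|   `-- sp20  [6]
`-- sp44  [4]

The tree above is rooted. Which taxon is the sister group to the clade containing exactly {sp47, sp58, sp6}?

The clade containing exactly {sp47, sp58, sp6} attaches to the tree at the node subtending (((sp47,sp58),sp6),sp34).
The other lineage descending from that same node — the sister group — is the single tip sp34.

sp34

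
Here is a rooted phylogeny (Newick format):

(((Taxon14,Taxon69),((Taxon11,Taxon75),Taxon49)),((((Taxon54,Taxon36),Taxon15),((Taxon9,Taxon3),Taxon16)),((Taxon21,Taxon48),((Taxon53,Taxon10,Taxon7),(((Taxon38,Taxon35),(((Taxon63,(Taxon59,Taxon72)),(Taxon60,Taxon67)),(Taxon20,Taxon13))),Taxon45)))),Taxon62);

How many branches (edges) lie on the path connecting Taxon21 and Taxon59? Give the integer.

10

The MRCA of Taxon21 and Taxon59 is the node subtending ((Taxon21,Taxon48),((Taxon53,Taxon10,Taxon7),(((Taxon38,Taxon35),(((Taxon63,(Taxon59,Taxon72)),(Taxon60,Taxon67)),(Taxon20,Taxon13))),Taxon45))).
From Taxon21 up to that node: 2 branches. From Taxon59 up to the same node: 8 branches. Total: 2 + 8 = 10.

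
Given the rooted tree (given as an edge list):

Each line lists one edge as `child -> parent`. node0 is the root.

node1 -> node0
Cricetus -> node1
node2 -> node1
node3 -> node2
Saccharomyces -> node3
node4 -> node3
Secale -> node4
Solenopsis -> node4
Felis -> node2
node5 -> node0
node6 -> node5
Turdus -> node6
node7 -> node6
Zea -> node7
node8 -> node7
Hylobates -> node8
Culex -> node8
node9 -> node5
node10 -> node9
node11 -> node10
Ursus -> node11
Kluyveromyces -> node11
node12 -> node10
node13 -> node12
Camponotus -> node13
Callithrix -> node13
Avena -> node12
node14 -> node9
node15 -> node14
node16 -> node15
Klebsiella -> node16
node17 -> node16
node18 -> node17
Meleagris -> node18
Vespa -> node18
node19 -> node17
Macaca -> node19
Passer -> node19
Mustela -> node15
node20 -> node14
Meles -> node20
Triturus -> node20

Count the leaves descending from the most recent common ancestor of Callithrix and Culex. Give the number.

The MRCA of Callithrix and Culex is the node subtending ((Turdus,(Zea,(Hylobates,Culex))),(((Ursus,Kluyveromyces),((Camponotus,Callithrix),Avena)),(((Klebsiella,((Meleagris,Vespa),(Macaca,Passer))),Mustela),(Meles,Triturus)))).
That clade contains 17 terminal taxa: Avena, Callithrix, Camponotus, Culex, Hylobates, Klebsiella, Kluyveromyces, Macaca, Meleagris, Meles, Mustela, Passer, Triturus, Turdus, Ursus, Vespa, Zea.

17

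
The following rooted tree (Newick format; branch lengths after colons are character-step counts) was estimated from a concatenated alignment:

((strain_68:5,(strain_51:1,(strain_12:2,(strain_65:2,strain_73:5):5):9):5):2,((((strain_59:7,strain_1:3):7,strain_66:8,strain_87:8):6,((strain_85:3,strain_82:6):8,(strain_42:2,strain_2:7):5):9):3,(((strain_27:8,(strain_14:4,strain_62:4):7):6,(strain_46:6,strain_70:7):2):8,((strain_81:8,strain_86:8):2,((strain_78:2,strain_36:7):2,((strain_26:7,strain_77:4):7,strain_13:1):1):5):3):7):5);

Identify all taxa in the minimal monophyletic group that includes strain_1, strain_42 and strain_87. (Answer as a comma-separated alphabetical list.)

Tracing strain_1: it sits inside (strain_59,strain_1).
Tracing strain_42: it sits inside (strain_42,strain_2).
Tracing strain_87: it sits inside ((strain_59,strain_1),strain_66,strain_87).
The smallest clade enclosing all 3 is (((strain_59,strain_1),strain_66,strain_87),((strain_85,strain_82),(strain_42,strain_2))); the answer is its 8 terminal taxa in alphabetical order.

strain_1, strain_2, strain_42, strain_59, strain_66, strain_82, strain_85, strain_87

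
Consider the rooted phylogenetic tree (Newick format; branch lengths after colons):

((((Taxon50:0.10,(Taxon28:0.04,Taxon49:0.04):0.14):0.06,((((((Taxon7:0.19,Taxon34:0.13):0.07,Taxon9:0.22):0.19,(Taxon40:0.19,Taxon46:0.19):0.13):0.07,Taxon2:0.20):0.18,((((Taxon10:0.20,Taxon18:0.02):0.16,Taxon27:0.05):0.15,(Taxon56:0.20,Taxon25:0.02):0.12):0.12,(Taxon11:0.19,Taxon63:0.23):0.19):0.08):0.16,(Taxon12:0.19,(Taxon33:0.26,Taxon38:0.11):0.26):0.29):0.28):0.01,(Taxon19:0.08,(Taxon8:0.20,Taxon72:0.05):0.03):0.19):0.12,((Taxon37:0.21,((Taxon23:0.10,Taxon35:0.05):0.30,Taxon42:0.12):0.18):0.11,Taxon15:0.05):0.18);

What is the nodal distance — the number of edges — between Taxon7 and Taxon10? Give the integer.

10

The MRCA of Taxon7 and Taxon10 is the node subtending (((((Taxon7,Taxon34),Taxon9),(Taxon40,Taxon46)),Taxon2),((((Taxon10,Taxon18),Taxon27),(Taxon56,Taxon25)),(Taxon11,Taxon63))).
From Taxon7 up to that node: 5 branches. From Taxon10 up to the same node: 5 branches. Total: 5 + 5 = 10.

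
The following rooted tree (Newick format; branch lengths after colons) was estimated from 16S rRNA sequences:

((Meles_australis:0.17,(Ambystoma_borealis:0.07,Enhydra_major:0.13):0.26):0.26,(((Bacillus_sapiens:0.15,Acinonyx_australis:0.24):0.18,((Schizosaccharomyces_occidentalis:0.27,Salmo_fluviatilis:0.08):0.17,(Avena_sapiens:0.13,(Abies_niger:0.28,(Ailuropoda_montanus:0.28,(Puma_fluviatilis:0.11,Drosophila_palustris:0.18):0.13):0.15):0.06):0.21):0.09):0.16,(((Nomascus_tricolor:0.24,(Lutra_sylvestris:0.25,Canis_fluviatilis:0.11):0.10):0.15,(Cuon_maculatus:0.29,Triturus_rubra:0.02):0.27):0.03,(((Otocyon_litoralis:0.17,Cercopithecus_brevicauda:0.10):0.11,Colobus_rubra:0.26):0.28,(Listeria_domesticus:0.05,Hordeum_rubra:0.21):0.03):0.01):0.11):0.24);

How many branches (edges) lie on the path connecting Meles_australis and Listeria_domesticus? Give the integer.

The MRCA of Meles_australis and Listeria_domesticus is the root of the tree.
From Meles_australis up to that node: 2 branches. From Listeria_domesticus up to the same node: 5 branches. Total: 2 + 5 = 7.

7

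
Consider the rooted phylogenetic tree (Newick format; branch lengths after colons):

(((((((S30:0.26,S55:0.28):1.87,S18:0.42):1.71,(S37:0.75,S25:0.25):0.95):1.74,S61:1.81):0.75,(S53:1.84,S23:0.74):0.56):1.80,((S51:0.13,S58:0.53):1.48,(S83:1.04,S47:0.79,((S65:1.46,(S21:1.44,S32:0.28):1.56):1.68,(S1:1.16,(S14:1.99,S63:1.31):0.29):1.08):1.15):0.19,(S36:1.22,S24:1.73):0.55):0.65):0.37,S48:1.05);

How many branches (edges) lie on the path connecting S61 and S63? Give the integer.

9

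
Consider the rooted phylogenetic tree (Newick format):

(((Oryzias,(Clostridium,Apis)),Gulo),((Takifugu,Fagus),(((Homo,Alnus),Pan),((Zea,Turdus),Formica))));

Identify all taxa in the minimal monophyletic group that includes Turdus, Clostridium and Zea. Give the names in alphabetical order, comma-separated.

Alnus, Apis, Clostridium, Fagus, Formica, Gulo, Homo, Oryzias, Pan, Takifugu, Turdus, Zea

Tracing Turdus: it sits inside (Zea,Turdus).
Tracing Clostridium: it sits inside (Clostridium,Apis).
Tracing Zea: it sits inside (Zea,Turdus).
The smallest clade enclosing all 3 is the whole tree (their MRCA is the root), so the answer is all 12 tips in alphabetical order.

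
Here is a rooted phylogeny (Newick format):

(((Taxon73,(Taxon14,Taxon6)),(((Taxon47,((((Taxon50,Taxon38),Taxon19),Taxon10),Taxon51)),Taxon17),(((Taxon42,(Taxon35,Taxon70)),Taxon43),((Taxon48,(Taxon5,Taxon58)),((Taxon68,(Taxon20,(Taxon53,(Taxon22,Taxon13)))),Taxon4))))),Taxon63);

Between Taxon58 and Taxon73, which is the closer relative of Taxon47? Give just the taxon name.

The MRCA of Taxon47 and Taxon58 subtends (((Taxon47,((((Taxon50,Taxon38),Taxon19),Taxon10),Taxon51)),Taxon17),(((Taxon42,(Taxon35,Taxon70)),Taxon43),((Taxon48,(Taxon5,Taxon58)),((Taxon68,(Taxon20,(Taxon53,(Taxon22,Taxon13)))),Taxon4)))) (20 taxa).
The MRCA of Taxon47 and Taxon73 subtends ((Taxon73,(Taxon14,Taxon6)),(((Taxon47,((((Taxon50,Taxon38),Taxon19),Taxon10),Taxon51)),Taxon17),(((Taxon42,(Taxon35,Taxon70)),Taxon43),((Taxon48,(Taxon5,Taxon58)),((Taxon68,(Taxon20,(Taxon53,(Taxon22,Taxon13)))),Taxon4))))) (23 taxa).
The first is nested inside the second, so Taxon47 shares a more recent common ancestor with Taxon58.

Taxon58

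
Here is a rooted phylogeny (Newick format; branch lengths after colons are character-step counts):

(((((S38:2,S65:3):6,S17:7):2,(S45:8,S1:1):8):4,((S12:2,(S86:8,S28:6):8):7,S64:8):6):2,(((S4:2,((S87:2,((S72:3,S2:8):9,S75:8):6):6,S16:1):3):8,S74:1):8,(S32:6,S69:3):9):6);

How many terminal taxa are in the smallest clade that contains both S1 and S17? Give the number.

The MRCA of S1 and S17 is the node subtending (((S38,S65),S17),(S45,S1)).
That clade contains 5 terminal taxa: S1, S17, S38, S45, S65.

5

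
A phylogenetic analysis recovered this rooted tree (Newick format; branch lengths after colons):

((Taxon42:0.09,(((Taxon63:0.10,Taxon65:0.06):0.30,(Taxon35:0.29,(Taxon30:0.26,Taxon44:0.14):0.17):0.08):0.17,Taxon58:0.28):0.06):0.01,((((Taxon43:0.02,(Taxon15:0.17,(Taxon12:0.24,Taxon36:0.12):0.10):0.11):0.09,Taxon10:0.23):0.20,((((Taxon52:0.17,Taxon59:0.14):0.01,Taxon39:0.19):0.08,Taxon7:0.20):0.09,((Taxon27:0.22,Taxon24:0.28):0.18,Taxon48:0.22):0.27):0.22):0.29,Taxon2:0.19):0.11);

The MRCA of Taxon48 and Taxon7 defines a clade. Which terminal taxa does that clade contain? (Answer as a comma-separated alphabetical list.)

Taxon24, Taxon27, Taxon39, Taxon48, Taxon52, Taxon59, Taxon7

Tracing Taxon48: it sits inside ((Taxon27,Taxon24),Taxon48).
Tracing Taxon7: it sits inside (((Taxon52,Taxon59),Taxon39),Taxon7).
The smallest clade enclosing both is ((((Taxon52,Taxon59),Taxon39),Taxon7),((Taxon27,Taxon24),Taxon48)); the answer is its 7 terminal taxa in alphabetical order.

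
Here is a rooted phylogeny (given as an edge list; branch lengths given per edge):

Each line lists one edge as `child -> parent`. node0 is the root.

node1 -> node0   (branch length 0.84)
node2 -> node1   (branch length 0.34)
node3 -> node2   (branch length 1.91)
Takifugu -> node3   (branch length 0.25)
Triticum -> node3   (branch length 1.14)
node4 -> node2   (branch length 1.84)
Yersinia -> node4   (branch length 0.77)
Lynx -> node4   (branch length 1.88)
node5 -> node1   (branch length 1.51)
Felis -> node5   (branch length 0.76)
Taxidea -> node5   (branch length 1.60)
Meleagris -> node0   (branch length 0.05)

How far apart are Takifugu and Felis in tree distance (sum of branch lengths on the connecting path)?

The path runs Takifugu → … → MRCA → … → Felis; the MRCA is the node subtending (((Takifugu,Triticum),(Yersinia,Lynx)),(Felis,Taxidea)).
Branch lengths along that path: 0.25 + 1.91 + 0.34 + 1.51 + 0.76 = 4.77.

4.77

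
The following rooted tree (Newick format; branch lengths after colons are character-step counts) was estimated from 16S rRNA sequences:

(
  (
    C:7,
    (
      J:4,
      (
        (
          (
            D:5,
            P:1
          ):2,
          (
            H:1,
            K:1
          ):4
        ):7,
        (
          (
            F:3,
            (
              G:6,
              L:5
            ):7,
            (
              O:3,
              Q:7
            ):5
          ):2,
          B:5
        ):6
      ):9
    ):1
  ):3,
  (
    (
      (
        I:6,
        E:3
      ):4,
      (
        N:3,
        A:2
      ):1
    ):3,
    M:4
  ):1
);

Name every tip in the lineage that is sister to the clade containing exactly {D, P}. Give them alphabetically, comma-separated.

The clade containing exactly {D, P} attaches to the tree at the node subtending ((D,P),(H,K)).
The other lineage descending from that same node — the sister group — is (H,K); its 2 tips in alphabetical order are the answer.

H, K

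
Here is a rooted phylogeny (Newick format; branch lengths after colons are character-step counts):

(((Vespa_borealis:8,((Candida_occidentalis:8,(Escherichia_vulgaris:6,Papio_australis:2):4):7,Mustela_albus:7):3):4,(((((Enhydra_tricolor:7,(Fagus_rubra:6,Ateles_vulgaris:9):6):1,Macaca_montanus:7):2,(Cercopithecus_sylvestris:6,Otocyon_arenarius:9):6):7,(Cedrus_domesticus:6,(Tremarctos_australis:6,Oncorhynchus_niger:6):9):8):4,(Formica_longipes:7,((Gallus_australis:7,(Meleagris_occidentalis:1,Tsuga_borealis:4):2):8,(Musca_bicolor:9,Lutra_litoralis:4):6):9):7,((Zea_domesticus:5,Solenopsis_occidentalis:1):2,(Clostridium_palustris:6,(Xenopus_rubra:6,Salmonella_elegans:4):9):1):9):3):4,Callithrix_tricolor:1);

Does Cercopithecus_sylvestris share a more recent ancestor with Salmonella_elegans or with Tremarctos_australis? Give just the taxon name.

Tremarctos_australis

The MRCA of Cercopithecus_sylvestris and Tremarctos_australis subtends ((((Enhydra_tricolor,(Fagus_rubra,Ateles_vulgaris)),Macaca_montanus),(Cercopithecus_sylvestris,Otocyon_arenarius)),(Cedrus_domesticus,(Tremarctos_australis,Oncorhynchus_niger))) (9 taxa).
The MRCA of Cercopithecus_sylvestris and Salmonella_elegans subtends (((((Enhydra_tricolor,(Fagus_rubra,Ateles_vulgaris)),Macaca_montanus),(Cercopithecus_sylvestris,Otocyon_arenarius)),(Cedrus_domesticus,(Tremarctos_australis,Oncorhynchus_niger))),(Formica_longipes,((Gallus_australis,(Meleagris_occidentalis,Tsuga_borealis)),(Musca_bicolor,Lutra_litoralis))),((Zea_domesticus,Solenopsis_occidentalis),(Clostridium_palustris,(Xenopus_rubra,Salmonella_elegans)))) (20 taxa).
The first is nested inside the second, so Cercopithecus_sylvestris shares a more recent common ancestor with Tremarctos_australis.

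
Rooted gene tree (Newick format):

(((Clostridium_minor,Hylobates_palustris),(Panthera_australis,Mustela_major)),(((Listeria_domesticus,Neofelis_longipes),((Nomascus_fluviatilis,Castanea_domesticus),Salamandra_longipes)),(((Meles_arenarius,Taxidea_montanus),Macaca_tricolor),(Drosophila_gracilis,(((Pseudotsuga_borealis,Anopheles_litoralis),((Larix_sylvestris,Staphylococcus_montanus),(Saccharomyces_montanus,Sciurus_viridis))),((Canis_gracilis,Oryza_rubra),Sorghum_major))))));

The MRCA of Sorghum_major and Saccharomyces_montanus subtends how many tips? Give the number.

The MRCA of Sorghum_major and Saccharomyces_montanus is the node subtending (((Pseudotsuga_borealis,Anopheles_litoralis),((Larix_sylvestris,Staphylococcus_montanus),(Saccharomyces_montanus,Sciurus_viridis))),((Canis_gracilis,Oryza_rubra),Sorghum_major)).
That clade contains 9 terminal taxa: Anopheles_litoralis, Canis_gracilis, Larix_sylvestris, Oryza_rubra, Pseudotsuga_borealis, Saccharomyces_montanus, Sciurus_viridis, Sorghum_major, Staphylococcus_montanus.

9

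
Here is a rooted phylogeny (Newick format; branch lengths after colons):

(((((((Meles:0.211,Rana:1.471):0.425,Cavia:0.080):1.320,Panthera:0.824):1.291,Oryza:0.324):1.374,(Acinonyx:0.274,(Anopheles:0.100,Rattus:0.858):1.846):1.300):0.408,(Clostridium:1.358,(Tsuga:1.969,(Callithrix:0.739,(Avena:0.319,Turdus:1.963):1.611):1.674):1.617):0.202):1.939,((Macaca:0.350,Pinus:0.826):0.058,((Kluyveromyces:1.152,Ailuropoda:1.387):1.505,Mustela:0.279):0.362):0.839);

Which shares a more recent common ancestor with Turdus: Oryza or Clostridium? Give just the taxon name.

Clostridium

The MRCA of Turdus and Clostridium subtends (Clostridium,(Tsuga,(Callithrix,(Avena,Turdus)))) (5 taxa).
The MRCA of Turdus and Oryza subtends ((((((Meles,Rana),Cavia),Panthera),Oryza),(Acinonyx,(Anopheles,Rattus))),(Clostridium,(Tsuga,(Callithrix,(Avena,Turdus))))) (13 taxa).
The first is nested inside the second, so Turdus shares a more recent common ancestor with Clostridium.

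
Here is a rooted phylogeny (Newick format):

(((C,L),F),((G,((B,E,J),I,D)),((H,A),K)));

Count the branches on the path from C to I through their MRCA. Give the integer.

7

The MRCA of C and I is the root of the tree.
From C up to that node: 3 branches. From I up to the same node: 4 branches. Total: 3 + 4 = 7.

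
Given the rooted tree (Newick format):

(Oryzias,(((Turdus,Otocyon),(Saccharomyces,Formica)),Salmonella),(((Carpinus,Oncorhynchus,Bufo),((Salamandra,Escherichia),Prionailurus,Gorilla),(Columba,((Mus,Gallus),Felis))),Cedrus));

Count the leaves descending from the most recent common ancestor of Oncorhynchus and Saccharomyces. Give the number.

18

The MRCA of Oncorhynchus and Saccharomyces is the root, so the clade is the entire tree.
That clade contains 18 terminal taxa: Bufo, Carpinus, Cedrus, Columba, Escherichia, Felis, Formica, Gallus, Gorilla, Mus, Oncorhynchus, Oryzias, Otocyon, Prionailurus, Saccharomyces, Salamandra, Salmonella, Turdus.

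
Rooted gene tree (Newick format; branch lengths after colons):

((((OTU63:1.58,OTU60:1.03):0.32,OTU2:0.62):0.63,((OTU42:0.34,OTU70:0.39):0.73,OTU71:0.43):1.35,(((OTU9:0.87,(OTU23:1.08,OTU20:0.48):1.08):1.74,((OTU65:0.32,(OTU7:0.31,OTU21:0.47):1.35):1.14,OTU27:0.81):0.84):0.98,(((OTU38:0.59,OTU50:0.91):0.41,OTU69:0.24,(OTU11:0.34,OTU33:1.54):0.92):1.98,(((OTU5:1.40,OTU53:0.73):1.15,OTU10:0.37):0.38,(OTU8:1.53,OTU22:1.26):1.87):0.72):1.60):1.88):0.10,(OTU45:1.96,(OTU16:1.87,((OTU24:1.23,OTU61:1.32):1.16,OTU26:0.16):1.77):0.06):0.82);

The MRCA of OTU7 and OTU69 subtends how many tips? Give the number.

17

The MRCA of OTU7 and OTU69 is the node subtending (((OTU9,(OTU23,OTU20)),((OTU65,(OTU7,OTU21)),OTU27)),(((OTU38,OTU50),OTU69,(OTU11,OTU33)),(((OTU5,OTU53),OTU10),(OTU8,OTU22)))).
That clade contains 17 terminal taxa: OTU10, OTU11, OTU20, OTU21, OTU22, OTU23, OTU27, OTU33, OTU38, OTU5, OTU50, OTU53, OTU65, OTU69, OTU7, OTU8, OTU9.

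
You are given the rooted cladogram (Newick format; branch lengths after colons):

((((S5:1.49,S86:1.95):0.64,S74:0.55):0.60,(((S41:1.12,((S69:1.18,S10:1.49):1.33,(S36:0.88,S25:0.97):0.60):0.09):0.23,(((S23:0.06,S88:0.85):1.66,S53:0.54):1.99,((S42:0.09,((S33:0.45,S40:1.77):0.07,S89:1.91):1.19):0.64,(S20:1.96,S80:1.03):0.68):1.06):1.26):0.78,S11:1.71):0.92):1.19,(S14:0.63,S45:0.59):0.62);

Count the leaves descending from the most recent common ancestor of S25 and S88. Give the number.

The MRCA of S25 and S88 is the node subtending ((S41,((S69,S10),(S36,S25))),(((S23,S88),S53),((S42,((S33,S40),S89)),(S20,S80)))).
That clade contains 14 terminal taxa: S10, S20, S23, S25, S33, S36, S40, S41, S42, S53, S69, S80, S88, S89.

14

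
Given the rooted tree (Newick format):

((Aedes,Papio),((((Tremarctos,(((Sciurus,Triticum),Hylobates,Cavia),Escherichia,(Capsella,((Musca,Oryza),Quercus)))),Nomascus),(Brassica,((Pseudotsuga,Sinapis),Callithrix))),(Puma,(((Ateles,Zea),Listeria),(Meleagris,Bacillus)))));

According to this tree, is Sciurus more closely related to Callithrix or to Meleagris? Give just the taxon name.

The MRCA of Sciurus and Callithrix subtends (((Tremarctos,(((Sciurus,Triticum),Hylobates,Cavia),Escherichia,(Capsella,((Musca,Oryza),Quercus)))),Nomascus),(Brassica,((Pseudotsuga,Sinapis),Callithrix))) (15 taxa).
The MRCA of Sciurus and Meleagris subtends ((((Tremarctos,(((Sciurus,Triticum),Hylobates,Cavia),Escherichia,(Capsella,((Musca,Oryza),Quercus)))),Nomascus),(Brassica,((Pseudotsuga,Sinapis),Callithrix))),(Puma,(((Ateles,Zea),Listeria),(Meleagris,Bacillus)))) (21 taxa).
The first is nested inside the second, so Sciurus shares a more recent common ancestor with Callithrix.

Callithrix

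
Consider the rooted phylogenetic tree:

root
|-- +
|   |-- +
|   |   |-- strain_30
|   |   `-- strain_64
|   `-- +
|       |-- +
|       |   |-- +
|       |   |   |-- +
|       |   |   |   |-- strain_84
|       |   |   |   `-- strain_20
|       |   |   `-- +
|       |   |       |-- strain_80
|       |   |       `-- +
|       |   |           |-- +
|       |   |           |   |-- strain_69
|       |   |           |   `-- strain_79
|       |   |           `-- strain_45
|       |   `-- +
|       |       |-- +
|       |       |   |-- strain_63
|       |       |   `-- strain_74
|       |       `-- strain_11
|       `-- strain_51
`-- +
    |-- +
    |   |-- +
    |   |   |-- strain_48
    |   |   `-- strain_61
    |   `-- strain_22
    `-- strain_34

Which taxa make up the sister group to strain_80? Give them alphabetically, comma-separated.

strain_80 attaches to the tree at the node subtending (strain_80,((strain_69,strain_79),strain_45)).
The other lineage descending from that same node — the sister group — is ((strain_69,strain_79),strain_45); its 3 tips in alphabetical order are the answer.

strain_45, strain_69, strain_79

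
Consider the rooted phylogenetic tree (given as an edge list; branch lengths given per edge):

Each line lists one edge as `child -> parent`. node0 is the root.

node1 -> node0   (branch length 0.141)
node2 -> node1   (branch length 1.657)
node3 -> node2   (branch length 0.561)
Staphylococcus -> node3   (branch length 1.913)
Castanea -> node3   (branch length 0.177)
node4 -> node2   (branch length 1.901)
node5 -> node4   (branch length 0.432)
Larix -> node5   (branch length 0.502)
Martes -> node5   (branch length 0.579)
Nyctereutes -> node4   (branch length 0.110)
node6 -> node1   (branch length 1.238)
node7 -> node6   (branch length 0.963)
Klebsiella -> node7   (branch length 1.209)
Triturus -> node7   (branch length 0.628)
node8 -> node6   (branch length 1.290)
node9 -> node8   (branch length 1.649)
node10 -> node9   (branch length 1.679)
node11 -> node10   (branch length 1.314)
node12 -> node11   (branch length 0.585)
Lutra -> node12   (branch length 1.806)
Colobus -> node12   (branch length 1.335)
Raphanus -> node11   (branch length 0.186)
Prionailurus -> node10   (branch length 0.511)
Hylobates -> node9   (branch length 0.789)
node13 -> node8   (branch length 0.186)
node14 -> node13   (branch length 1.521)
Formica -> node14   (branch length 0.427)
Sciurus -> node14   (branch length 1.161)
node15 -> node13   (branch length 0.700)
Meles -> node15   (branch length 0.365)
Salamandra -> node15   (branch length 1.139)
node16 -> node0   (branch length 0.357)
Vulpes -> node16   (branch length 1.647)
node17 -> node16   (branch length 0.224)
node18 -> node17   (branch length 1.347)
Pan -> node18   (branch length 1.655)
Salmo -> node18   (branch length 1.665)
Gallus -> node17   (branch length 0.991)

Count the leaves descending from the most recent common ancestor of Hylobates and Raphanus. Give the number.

The MRCA of Hylobates and Raphanus is the node subtending ((((Lutra,Colobus),Raphanus),Prionailurus),Hylobates).
That clade contains 5 terminal taxa: Colobus, Hylobates, Lutra, Prionailurus, Raphanus.

5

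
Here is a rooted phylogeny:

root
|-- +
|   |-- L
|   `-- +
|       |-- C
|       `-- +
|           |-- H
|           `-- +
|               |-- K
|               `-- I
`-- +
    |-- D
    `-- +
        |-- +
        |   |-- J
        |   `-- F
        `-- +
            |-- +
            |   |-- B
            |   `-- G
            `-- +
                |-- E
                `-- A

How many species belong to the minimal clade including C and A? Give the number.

12

The MRCA of C and A is the root, so the clade is the entire tree.
That clade contains 12 terminal taxa: A, B, C, D, E, F, G, H, I, J, K, L.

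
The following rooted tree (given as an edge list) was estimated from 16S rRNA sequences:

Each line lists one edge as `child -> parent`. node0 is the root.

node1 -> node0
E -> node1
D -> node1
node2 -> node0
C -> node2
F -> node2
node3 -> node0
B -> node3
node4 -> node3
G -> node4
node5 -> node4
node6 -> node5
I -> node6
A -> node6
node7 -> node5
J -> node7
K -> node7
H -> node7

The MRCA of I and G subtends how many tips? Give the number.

The MRCA of I and G is the node subtending (G,((I,A),(J,K,H))).
That clade contains 6 terminal taxa: A, G, H, I, J, K.

6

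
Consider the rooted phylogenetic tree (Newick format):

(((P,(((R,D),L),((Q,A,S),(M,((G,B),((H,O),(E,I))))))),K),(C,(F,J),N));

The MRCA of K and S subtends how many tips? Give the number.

The MRCA of K and S is the node subtending ((P,(((R,D),L),((Q,A,S),(M,((G,B),((H,O),(E,I))))))),K).
That clade contains 15 terminal taxa: A, B, D, E, G, H, I, K, L, M, O, P, Q, R, S.

15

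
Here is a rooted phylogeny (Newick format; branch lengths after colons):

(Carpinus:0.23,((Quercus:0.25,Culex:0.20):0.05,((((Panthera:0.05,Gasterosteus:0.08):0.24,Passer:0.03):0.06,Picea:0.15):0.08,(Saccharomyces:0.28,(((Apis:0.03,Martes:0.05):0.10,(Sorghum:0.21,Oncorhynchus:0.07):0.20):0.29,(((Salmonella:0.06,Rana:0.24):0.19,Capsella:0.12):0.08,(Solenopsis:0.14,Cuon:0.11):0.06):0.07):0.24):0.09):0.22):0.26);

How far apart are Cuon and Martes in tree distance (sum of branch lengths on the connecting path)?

The path runs Cuon → … → MRCA → … → Martes; the MRCA is the node subtending (((Apis,Martes),(Sorghum,Oncorhynchus)),(((Salmonella,Rana),Capsella),(Solenopsis,Cuon))).
Branch lengths along that path: 0.11 + 0.06 + 0.07 + 0.29 + 0.10 + 0.05 = 0.68.

0.68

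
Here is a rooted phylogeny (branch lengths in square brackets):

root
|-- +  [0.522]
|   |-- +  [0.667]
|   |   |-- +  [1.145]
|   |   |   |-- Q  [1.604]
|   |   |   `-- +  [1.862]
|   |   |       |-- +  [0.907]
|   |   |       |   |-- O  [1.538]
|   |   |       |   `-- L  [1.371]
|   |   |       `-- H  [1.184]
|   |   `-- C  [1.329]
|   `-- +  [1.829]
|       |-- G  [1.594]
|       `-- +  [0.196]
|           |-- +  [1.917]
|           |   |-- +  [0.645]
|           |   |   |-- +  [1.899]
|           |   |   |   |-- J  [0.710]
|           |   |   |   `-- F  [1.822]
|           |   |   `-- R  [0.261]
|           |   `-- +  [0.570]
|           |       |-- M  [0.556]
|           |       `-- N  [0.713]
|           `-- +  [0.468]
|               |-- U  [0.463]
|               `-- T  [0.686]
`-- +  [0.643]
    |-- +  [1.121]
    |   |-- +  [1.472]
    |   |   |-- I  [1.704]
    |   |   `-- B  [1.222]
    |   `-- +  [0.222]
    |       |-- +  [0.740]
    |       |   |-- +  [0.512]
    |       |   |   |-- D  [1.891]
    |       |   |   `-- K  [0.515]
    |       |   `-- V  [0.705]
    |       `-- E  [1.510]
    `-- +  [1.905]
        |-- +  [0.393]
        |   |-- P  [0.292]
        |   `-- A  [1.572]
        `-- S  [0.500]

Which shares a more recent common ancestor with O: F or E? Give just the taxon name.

F

The MRCA of O and F subtends (((Q,((O,L),H)),C),(G,((((J,F),R),(M,N)),(U,T)))) (13 taxa).
The MRCA of O and E is the root, subtending the entire tree (22 taxa).
The first is nested inside the second, so O shares a more recent common ancestor with F.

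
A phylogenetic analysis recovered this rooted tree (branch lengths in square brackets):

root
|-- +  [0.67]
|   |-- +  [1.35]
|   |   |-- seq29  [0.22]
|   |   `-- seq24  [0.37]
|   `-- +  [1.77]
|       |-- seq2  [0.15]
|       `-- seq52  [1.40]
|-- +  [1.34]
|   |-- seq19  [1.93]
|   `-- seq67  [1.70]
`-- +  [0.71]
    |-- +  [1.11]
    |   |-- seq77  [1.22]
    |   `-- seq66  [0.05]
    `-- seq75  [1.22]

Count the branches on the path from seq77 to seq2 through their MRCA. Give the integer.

The MRCA of seq77 and seq2 is the root of the tree.
From seq77 up to that node: 3 branches. From seq2 up to the same node: 3 branches. Total: 3 + 3 = 6.

6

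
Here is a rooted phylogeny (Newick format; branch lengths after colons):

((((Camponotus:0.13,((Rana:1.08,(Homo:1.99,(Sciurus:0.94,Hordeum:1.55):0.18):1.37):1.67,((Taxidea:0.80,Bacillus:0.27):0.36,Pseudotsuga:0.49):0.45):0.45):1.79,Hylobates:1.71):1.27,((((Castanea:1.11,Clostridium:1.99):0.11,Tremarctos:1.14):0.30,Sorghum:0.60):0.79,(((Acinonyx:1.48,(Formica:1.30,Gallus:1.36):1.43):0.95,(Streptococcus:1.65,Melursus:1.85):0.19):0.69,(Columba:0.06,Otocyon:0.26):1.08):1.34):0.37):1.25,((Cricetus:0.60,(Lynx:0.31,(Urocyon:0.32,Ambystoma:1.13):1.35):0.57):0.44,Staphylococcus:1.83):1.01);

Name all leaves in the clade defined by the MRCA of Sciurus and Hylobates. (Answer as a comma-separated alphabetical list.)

Bacillus, Camponotus, Homo, Hordeum, Hylobates, Pseudotsuga, Rana, Sciurus, Taxidea

Tracing Sciurus: it sits inside (Sciurus,Hordeum).
Tracing Hylobates: it sits inside ((Camponotus,((Rana,(Homo,(Sciurus,Hordeum))),((Taxidea,Bacillus),Pseudotsuga))),Hylobates).
The smallest clade enclosing both is ((Camponotus,((Rana,(Homo,(Sciurus,Hordeum))),((Taxidea,Bacillus),Pseudotsuga))),Hylobates); the answer is its 9 terminal taxa in alphabetical order.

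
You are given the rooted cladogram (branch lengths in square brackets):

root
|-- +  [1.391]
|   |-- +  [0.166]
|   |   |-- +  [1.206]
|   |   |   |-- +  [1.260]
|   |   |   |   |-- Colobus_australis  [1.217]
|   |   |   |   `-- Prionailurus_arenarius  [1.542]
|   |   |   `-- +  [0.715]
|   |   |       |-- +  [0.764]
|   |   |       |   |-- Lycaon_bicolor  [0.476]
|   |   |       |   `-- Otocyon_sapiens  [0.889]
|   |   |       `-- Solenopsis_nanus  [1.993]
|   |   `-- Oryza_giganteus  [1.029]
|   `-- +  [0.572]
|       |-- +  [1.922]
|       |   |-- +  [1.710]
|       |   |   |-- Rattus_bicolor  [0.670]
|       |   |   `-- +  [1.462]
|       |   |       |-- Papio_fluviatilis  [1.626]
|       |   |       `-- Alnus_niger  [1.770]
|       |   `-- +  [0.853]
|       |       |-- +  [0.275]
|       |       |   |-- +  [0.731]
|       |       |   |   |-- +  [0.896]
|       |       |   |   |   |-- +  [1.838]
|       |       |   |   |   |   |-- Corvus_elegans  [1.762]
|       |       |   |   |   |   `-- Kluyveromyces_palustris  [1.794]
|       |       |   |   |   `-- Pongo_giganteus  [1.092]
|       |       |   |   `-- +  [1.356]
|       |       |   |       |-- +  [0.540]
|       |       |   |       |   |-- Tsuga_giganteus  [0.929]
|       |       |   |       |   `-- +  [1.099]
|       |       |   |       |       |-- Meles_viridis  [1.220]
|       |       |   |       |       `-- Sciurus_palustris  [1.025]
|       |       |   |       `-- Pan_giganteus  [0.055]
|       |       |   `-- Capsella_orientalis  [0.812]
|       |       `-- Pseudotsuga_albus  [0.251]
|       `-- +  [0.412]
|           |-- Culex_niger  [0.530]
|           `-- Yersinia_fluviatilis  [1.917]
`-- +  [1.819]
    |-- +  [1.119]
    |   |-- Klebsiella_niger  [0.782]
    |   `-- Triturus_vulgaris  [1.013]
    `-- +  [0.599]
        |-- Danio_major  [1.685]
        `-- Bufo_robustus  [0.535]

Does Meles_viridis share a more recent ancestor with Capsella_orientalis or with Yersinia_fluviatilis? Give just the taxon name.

The MRCA of Meles_viridis and Capsella_orientalis subtends ((((Corvus_elegans,Kluyveromyces_palustris),Pongo_giganteus),((Tsuga_giganteus,(Meles_viridis,Sciurus_palustris)),Pan_giganteus)),Capsella_orientalis) (8 taxa).
The MRCA of Meles_viridis and Yersinia_fluviatilis subtends (((Rattus_bicolor,(Papio_fluviatilis,Alnus_niger)),(((((Corvus_elegans,Kluyveromyces_palustris),Pongo_giganteus),((Tsuga_giganteus,(Meles_viridis,Sciurus_palustris)),Pan_giganteus)),Capsella_orientalis),Pseudotsuga_albus)),(Culex_niger,Yersinia_fluviatilis)) (14 taxa).
The first is nested inside the second, so Meles_viridis shares a more recent common ancestor with Capsella_orientalis.

Capsella_orientalis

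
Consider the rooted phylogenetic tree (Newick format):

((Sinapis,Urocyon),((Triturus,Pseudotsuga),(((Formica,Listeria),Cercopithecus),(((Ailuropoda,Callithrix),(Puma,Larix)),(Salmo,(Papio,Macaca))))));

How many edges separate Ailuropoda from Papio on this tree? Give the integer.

6

The MRCA of Ailuropoda and Papio is the node subtending (((Ailuropoda,Callithrix),(Puma,Larix)),(Salmo,(Papio,Macaca))).
From Ailuropoda up to that node: 3 branches. From Papio up to the same node: 3 branches. Total: 3 + 3 = 6.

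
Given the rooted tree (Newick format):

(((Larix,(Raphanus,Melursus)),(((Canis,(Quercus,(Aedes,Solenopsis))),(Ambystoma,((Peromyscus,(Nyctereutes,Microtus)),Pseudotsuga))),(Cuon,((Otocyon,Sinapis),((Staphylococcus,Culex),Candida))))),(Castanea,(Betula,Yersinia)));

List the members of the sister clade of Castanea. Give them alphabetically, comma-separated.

Betula, Yersinia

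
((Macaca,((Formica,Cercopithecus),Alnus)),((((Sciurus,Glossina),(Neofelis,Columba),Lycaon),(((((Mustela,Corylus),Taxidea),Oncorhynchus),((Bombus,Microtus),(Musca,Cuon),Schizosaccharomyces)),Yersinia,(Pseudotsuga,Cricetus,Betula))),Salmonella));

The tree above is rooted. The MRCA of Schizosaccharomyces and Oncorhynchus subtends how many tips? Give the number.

9

The MRCA of Schizosaccharomyces and Oncorhynchus is the node subtending ((((Mustela,Corylus),Taxidea),Oncorhynchus),((Bombus,Microtus),(Musca,Cuon),Schizosaccharomyces)).
That clade contains 9 terminal taxa: Bombus, Corylus, Cuon, Microtus, Musca, Mustela, Oncorhynchus, Schizosaccharomyces, Taxidea.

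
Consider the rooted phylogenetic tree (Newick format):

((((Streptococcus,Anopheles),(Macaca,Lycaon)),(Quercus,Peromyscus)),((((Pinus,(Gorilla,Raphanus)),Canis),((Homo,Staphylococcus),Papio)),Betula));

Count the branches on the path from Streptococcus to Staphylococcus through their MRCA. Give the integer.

The MRCA of Streptococcus and Staphylococcus is the root of the tree.
From Streptococcus up to that node: 4 branches. From Staphylococcus up to the same node: 5 branches. Total: 4 + 5 = 9.

9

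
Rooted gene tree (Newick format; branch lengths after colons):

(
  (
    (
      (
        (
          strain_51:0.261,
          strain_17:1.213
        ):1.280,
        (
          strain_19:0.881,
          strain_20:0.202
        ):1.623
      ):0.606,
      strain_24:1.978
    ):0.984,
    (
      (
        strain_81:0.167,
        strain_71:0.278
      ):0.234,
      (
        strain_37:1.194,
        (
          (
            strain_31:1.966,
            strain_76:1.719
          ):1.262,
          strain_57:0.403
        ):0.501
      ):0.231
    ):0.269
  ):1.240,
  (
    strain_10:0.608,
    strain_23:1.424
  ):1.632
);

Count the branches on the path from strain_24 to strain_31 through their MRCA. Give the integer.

7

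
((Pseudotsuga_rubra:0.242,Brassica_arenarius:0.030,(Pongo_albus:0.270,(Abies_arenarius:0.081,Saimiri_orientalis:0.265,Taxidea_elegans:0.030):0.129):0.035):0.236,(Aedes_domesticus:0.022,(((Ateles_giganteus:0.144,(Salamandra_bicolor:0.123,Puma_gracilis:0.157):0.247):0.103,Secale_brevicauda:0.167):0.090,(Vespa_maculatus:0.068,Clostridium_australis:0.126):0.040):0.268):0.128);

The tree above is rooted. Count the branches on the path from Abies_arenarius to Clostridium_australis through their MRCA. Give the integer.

8

The MRCA of Abies_arenarius and Clostridium_australis is the root of the tree.
From Abies_arenarius up to that node: 4 branches. From Clostridium_australis up to the same node: 4 branches. Total: 4 + 4 = 8.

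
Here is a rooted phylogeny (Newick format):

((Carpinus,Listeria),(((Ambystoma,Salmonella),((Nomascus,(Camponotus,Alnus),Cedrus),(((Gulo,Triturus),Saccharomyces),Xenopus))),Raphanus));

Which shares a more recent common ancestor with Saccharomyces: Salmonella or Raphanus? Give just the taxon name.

The MRCA of Saccharomyces and Salmonella subtends ((Ambystoma,Salmonella),((Nomascus,(Camponotus,Alnus),Cedrus),(((Gulo,Triturus),Saccharomyces),Xenopus))) (10 taxa).
The MRCA of Saccharomyces and Raphanus subtends (((Ambystoma,Salmonella),((Nomascus,(Camponotus,Alnus),Cedrus),(((Gulo,Triturus),Saccharomyces),Xenopus))),Raphanus) (11 taxa).
The first is nested inside the second, so Saccharomyces shares a more recent common ancestor with Salmonella.

Salmonella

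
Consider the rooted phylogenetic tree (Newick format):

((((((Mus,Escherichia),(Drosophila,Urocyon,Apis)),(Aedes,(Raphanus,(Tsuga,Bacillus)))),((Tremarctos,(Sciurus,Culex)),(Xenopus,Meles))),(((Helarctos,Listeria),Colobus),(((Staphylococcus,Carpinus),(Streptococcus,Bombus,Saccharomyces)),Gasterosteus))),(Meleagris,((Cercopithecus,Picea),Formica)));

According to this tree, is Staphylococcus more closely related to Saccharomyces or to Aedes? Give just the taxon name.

The MRCA of Staphylococcus and Saccharomyces subtends ((Staphylococcus,Carpinus),(Streptococcus,Bombus,Saccharomyces)) (5 taxa).
The MRCA of Staphylococcus and Aedes subtends (((((Mus,Escherichia),(Drosophila,Urocyon,Apis)),(Aedes,(Raphanus,(Tsuga,Bacillus)))),((Tremarctos,(Sciurus,Culex)),(Xenopus,Meles))),(((Helarctos,Listeria),Colobus),(((Staphylococcus,Carpinus),(Streptococcus,Bombus,Saccharomyces)),Gasterosteus))) (23 taxa).
The first is nested inside the second, so Staphylococcus shares a more recent common ancestor with Saccharomyces.

Saccharomyces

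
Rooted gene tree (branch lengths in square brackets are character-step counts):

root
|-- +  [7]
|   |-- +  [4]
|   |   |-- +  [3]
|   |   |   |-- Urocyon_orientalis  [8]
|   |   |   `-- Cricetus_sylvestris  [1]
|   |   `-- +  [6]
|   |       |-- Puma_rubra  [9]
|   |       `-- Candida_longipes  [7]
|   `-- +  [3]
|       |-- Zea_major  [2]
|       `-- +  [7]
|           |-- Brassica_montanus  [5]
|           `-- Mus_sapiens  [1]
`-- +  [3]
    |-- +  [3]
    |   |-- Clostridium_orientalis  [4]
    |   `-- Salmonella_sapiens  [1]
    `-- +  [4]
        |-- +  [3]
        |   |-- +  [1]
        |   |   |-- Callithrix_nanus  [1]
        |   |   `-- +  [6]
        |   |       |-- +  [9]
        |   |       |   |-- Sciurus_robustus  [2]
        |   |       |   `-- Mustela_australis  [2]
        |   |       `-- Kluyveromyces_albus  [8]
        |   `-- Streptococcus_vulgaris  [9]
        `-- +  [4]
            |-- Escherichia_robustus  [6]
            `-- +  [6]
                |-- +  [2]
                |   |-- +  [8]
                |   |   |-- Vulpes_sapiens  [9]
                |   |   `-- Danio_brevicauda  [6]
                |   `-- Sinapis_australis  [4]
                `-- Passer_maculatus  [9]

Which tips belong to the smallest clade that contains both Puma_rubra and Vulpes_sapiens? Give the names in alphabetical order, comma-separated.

Tracing Puma_rubra: it sits inside (Puma_rubra,Candida_longipes).
Tracing Vulpes_sapiens: it sits inside (Vulpes_sapiens,Danio_brevicauda).
The smallest clade enclosing both is the whole tree (their MRCA is the root), so the answer is all 19 tips in alphabetical order.

Brassica_montanus, Callithrix_nanus, Candida_longipes, Clostridium_orientalis, Cricetus_sylvestris, Danio_brevicauda, Escherichia_robustus, Kluyveromyces_albus, Mus_sapiens, Mustela_australis, Passer_maculatus, Puma_rubra, Salmonella_sapiens, Sciurus_robustus, Sinapis_australis, Streptococcus_vulgaris, Urocyon_orientalis, Vulpes_sapiens, Zea_major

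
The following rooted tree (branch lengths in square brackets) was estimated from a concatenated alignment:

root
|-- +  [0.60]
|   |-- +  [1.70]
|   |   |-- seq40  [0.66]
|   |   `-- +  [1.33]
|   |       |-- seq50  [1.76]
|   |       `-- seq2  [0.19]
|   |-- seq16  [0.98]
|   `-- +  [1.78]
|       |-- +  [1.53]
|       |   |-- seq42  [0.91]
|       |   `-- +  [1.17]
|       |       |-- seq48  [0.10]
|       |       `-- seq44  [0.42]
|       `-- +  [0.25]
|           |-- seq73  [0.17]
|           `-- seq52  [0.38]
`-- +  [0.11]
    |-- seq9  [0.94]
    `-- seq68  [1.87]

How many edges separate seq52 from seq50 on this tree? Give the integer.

6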